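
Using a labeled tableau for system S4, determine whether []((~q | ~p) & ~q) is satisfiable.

1. []((~q | ~p) & ~q), u
2. (~q | ~p) & ~q, u   [[]-rule on 1 via uRu]
3. ~q | ~p, u   [&-rule on 2]
4. ~q, u   [&-rule on 2]
5. ~p, u   [|-rule on 3 (branches; this branch)]
Accessibility: uRu

Satisfiable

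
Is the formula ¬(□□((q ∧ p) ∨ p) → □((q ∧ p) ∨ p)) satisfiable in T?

Unsatisfiable (every branch closes)

1. ¬(□□((q ∧ p) ∨ p) → □((q ∧ p) ∨ p)), u
2. □□((q ∧ p) ∨ p), u
3. ¬□((q ∧ p) ∨ p), u
4. □((q ∧ p) ∨ p), u
5. (q ∧ p) ∨ p, u
6. q ∧ p, u
7. q, u
8. p, u
9. ¬((q ∧ p) ∨ p), v
10. ¬(q ∧ p), v
11. ¬p, v
12. □((q ∧ p) ∨ p), v
13. (q ∧ p) ∨ p, v
14. q ∧ p, v
15. q, v
16. p, v
Accessibility: uRu, uRv, vRv
Branch closes: p and ¬p both at v.
(One branch shown.) All branches close.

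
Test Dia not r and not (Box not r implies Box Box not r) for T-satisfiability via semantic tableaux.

1. Dia not r and not (Box not r implies Box Box not r), w0
2. Dia not r, w0
3. not (Box not r implies Box Box not r), w0
4. Box not r, w0
5. not Box Box not r, w0
6. not r, w0
7. not r, w1
8. not Box not r, w2
9. not r, w2
10. r, w3
Accessibility: w0Rw0, w0Rw1, w0Rw2, w1Rw1, w2Rw2, w2Rw3, w3Rw3

Satisfiable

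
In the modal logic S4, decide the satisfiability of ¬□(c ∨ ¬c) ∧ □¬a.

No, unsatisfiable

1. ¬□(c ∨ ¬c) ∧ □¬a, u
2. ¬□(c ∨ ¬c), u
3. □¬a, u
4. ¬a, u
5. ¬(c ∨ ¬c), v
6. ¬c, v
7. c, v
Accessibility: uRu, uRv, vRv
Branch closes: c and ¬c both at v.
All branches of the tableau close; one closing branch shown above.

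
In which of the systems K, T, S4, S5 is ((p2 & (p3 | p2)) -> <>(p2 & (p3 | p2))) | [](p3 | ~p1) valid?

T, S4, S5

K-tableau for the negation ~(((p2 & (p3 | p2)) -> <>(p2 & (p3 | p2))) | [](p3 | ~p1)):
1. ~(((p2 & (p3 | p2)) -> <>(p2 & (p3 | p2))) | [](p3 | ~p1)), 0
2. ~((p2 & (p3 | p2)) -> <>(p2 & (p3 | p2))), 0
3. ~[](p3 | ~p1), 0
4. p2 & (p3 | p2), 0
5. ~<>(p2 & (p3 | p2)), 0
6. p2, 0
7. p3 | p2, 0
8. ~(p3 | ~p1), 1
9. ~p3, 1
10. p1, 1
11. ~(p2 & (p3 | p2)), 1
12. ~(p3 | p2), 1
13. ~p2, 1
Accessibility: 0R1
Complete open branch: countermodel on a K-frame, so not valid in K.
T-tableau for the negation ~(((p2 & (p3 | p2)) -> <>(p2 & (p3 | p2))) | [](p3 | ~p1)):
1. ~(((p2 & (p3 | p2)) -> <>(p2 & (p3 | p2))) | [](p3 | ~p1)), 0
2. ~((p2 & (p3 | p2)) -> <>(p2 & (p3 | p2))), 0
3. ~[](p3 | ~p1), 0
4. p2 & (p3 | p2), 0
5. ~<>(p2 & (p3 | p2)), 0
6. p2, 0
7. p3 | p2, 0
8. ~(p2 & (p3 | p2)), 0
9. ~(p3 | p2), 0
10. ~p3, 0
11. ~p2, 0
Accessibility: 0R0
Branch closes: p2 and ~p2 both at 0.
Every branch closes (one shown): valid in T, hence also in S4, S5 (every theorem of T is a theorem of S4 and S5).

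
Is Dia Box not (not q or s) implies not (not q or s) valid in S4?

No, not valid

Tableau for the negation not (Dia Box not (not q or s) implies not (not q or s)):
1. not (Dia Box not (not q or s) implies not (not q or s)), u
2. Dia Box not (not q or s), u
3. not q or s, u
4. s, u
5. Box not (not q or s), v
6. not (not q or s), v
7. q, v
8. not s, v
Accessibility: uRu, uRv, vRv
The negation has an open branch (countermodel exists).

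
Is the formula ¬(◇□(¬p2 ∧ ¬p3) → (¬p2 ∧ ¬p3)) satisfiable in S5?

Unsatisfiable

1. ¬(◇□(¬p2 ∧ ¬p3) → (¬p2 ∧ ¬p3)), w0
2. ◇□(¬p2 ∧ ¬p3), w0   [¬→-rule on 1]
3. ¬(¬p2 ∧ ¬p3), w0   [¬→-rule on 1]
4. p3, w0   [¬∧-rule on 3 (branches; this branch)]
5. □(¬p2 ∧ ¬p3), w1   [◇-rule on 2: fresh world w1, w0Rw1]
6. ¬p2 ∧ ¬p3, w0   [□-rule on 5 via w1Rw0]
7. ¬p2, w0   [∧-rule on 6]
8. ¬p3, w0   [∧-rule on 6]
Accessibility: w0Rw0, w0Rw1, w1Rw0, w1Rw1
Branch closes: p3 and ¬p3 both at w0.
All branches of the tableau close; one closing branch shown above.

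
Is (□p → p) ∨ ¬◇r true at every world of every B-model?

Valid in B

Tableau for the negation ¬((□p → p) ∨ ¬◇r):
1. ¬((□p → p) ∨ ¬◇r), 0
2. ¬(□p → p), 0
3. ◇r, 0
4. □p, 0
5. ¬p, 0
6. p, 0
Accessibility: 0R0
Branch closes: p and ¬p both at 0.
All branches of the negation close; one closing branch shown above.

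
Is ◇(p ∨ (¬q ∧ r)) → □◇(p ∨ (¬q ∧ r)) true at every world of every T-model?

Tableau for the negation ¬(◇(p ∨ (¬q ∧ r)) → □◇(p ∨ (¬q ∧ r))):
1. ¬(◇(p ∨ (¬q ∧ r)) → □◇(p ∨ (¬q ∧ r))), 0
2. ◇(p ∨ (¬q ∧ r)), 0   [¬→-rule on 1]
3. ¬□◇(p ∨ (¬q ∧ r)), 0   [¬→-rule on 1]
4. p ∨ (¬q ∧ r), 1   [◇-rule on 2: fresh world 1, 0R1]
5. ¬q ∧ r, 1   [∨-rule on 4 (branches; this branch)]
6. ¬q, 1   [∧-rule on 5]
7. r, 1   [∧-rule on 5]
8. ¬◇(p ∨ (¬q ∧ r)), 2   [¬□-rule on 3: fresh world 2, 0R2]
9. ¬(p ∨ (¬q ∧ r)), 2   [¬◇-rule on 8 via 2R2]
10. ¬p, 2   [¬∨-rule on 9]
11. ¬(¬q ∧ r), 2   [¬∨-rule on 9]
12. ¬r, 2   [¬∧-rule on 11 (branches; this branch)]
Accessibility: 0R0, 0R1, 0R2, 1R1, 2R2
The negation has an open branch (countermodel exists).

Invalid (countermodel exists)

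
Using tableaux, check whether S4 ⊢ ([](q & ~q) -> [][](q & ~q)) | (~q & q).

Valid

Tableau for the negation ~(([](q & ~q) -> [][](q & ~q)) | (~q & q)):
1. ~(([](q & ~q) -> [][](q & ~q)) | (~q & q)), u
2. ~([](q & ~q) -> [][](q & ~q)), u
3. ~(~q & q), u
4. [](q & ~q), u
5. ~[][](q & ~q), u
6. q & ~q, u
7. q, u
8. ~q, u
Accessibility: uRu
Branch closes: q and ~q both at u.
Every branch of the negation's tableau closes; the branch above is one of them.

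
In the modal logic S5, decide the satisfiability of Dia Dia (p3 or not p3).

1. Dia Dia (p3 or not p3), 0
2. Dia (p3 or not p3), 1
3. p3 or not p3, 2
4. not p3, 2
Accessibility: 0R0, 0R1, 0R2, 1R0, 1R1, 1R2, 2R0, 2R1, 2R2

Satisfiable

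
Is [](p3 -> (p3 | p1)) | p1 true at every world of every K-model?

Tableau for the negation ~([](p3 -> (p3 | p1)) | p1):
1. ~([](p3 -> (p3 | p1)) | p1), u
2. ~[](p3 -> (p3 | p1)), u   [~|-rule on 1]
3. ~p1, u   [~|-rule on 1]
4. ~(p3 -> (p3 | p1)), v   [~[]-rule on 2: fresh world v, uRv]
5. p3, v   [~->-rule on 4]
6. ~(p3 | p1), v   [~->-rule on 4]
7. ~p3, v   [~|-rule on 6]
8. ~p1, v   [~|-rule on 6]
Accessibility: uRv
Branch closes: p3 and ~p3 both at v.
All branches of the negation close; one closing branch shown above.

Valid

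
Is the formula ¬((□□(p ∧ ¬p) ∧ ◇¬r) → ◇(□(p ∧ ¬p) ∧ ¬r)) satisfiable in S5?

1. ¬((□□(p ∧ ¬p) ∧ ◇¬r) → ◇(□(p ∧ ¬p) ∧ ¬r)), 0
2. □□(p ∧ ¬p) ∧ ◇¬r, 0   [¬→-rule on 1]
3. ¬◇(□(p ∧ ¬p) ∧ ¬r), 0   [¬→-rule on 1]
4. □□(p ∧ ¬p), 0   [∧-rule on 2]
5. ◇¬r, 0   [∧-rule on 2]
6. ¬(□(p ∧ ¬p) ∧ ¬r), 0   [¬◇-rule on 3 via 0R0]
7. □(p ∧ ¬p), 0   [□-rule on 4 via 0R0]
8. p ∧ ¬p, 0   [□-rule on 7 via 0R0]
9. p, 0   [∧-rule on 8]
10. ¬p, 0   [∧-rule on 8]
Accessibility: 0R0
Branch closes: p and ¬p both at 0.
Every branch closes; the branch above is one of them.

No, unsatisfiable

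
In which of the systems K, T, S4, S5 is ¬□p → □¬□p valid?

S5

S5-tableau for the negation ¬(¬□p → □¬□p):
1. ¬(¬□p → □¬□p), u
2. ¬□p, u   [¬→-rule on 1]
3. ¬□¬□p, u   [¬→-rule on 1]
4. ¬p, v   [¬□-rule on 2: fresh world v, uRv]
5. □p, w   [¬□-rule on 3: fresh world w, uRw]
6. p, u   [□-rule on 5 via wRu]
7. p, v   [□-rule on 5 via wRv]
Accessibility: uRu, uRv, uRw, vRu, vRv, vRw, wRu, wRv, wRw
Branch closes: p and ¬p both at v.
Every branch closes (one shown): valid in S5.
S4-tableau for the negation ¬(¬□p → □¬□p):
1. ¬(¬□p → □¬□p), u
2. ¬□p, u   [¬→-rule on 1]
3. ¬□¬□p, u   [¬→-rule on 1]
4. ¬p, v   [¬□-rule on 2: fresh world v, uRv]
5. □p, w   [¬□-rule on 3: fresh world w, uRw]
6. p, w   [□-rule on 5 via wRw]
Accessibility: uRu, uRv, uRw, vRv, wRw
Complete open branch: countermodel on an S4-frame, so not valid in S4, nor in K, T (the same frame is also a K-frame and a T-frame).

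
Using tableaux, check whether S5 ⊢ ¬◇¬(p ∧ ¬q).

Invalid (countermodel exists)

Tableau for the negation ◇¬(p ∧ ¬q):
1. ◇¬(p ∧ ¬q), u
2. ¬(p ∧ ¬q), v
3. q, v
Accessibility: uRu, uRv, vRu, vRv
The negation has an open branch (countermodel exists).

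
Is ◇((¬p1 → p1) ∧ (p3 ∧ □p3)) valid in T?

Tableau for the negation ¬◇((¬p1 → p1) ∧ (p3 ∧ □p3)):
1. ¬◇((¬p1 → p1) ∧ (p3 ∧ □p3)), 0
2. ¬((¬p1 → p1) ∧ (p3 ∧ □p3)), 0   [¬◇-rule on 1 via 0R0]
3. ¬(p3 ∧ □p3), 0   [¬∧-rule on 2 (branches; this branch)]
4. ¬□p3, 0   [¬∧-rule on 3 (branches; this branch)]
5. ¬p3, 1   [¬□-rule on 4: fresh world 1, 0R1]
6. ¬((¬p1 → p1) ∧ (p3 ∧ □p3)), 1   [¬◇-rule on 1 via 0R1]
7. ¬(p3 ∧ □p3), 1   [¬∧-rule on 6 (branches; this branch)]
8. ¬□p3, 1   [¬∧-rule on 7 (branches; this branch)]
9. ¬p3, 2   [¬□-rule on 8: fresh world 2, 1R2]
Accessibility: 0R0, 0R1, 1R1, 1R2, 2R2
The negation has an open branch (countermodel exists).

Not valid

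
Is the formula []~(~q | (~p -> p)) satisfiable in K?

1. []~(~q | (~p -> p)), u

Satisfiable (open branch found)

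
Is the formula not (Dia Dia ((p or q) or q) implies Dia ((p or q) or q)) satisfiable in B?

Yes, satisfiable

1. not (Dia Dia ((p or q) or q) implies Dia ((p or q) or q)), w0
2. Dia Dia ((p or q) or q), w0
3. not Dia ((p or q) or q), w0
4. not ((p or q) or q), w0
5. not (p or q), w0
6. not q, w0
7. not p, w0
8. Dia ((p or q) or q), w1
9. not ((p or q) or q), w1
10. not (p or q), w1
11. not q, w1
12. not p, w1
13. (p or q) or q, w2
14. q, w2
Accessibility: w0Rw0, w0Rw1, w1Rw0, w1Rw1, w1Rw2, w2Rw1, w2Rw2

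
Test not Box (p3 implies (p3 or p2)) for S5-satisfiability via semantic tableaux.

1. not Box (p3 implies (p3 or p2)), w0
2. not (p3 implies (p3 or p2)), w1
3. p3, w1
4. not (p3 or p2), w1
5. not p3, w1
6. not p2, w1
Accessibility: w0Rw0, w0Rw1, w1Rw0, w1Rw1
Branch closes: p3 and not p3 both at w1.
All branches of the tableau close; one closing branch shown above.

Unsatisfiable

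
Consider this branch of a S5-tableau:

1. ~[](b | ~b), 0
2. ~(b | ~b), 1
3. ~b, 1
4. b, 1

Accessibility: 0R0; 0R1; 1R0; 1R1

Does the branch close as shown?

Yes, closed

Both b and ~b appear at 1.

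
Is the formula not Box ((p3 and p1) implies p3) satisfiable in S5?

1. not Box ((p3 and p1) implies p3), 0
2. not ((p3 and p1) implies p3), 1
3. p3 and p1, 1
4. not p3, 1
5. p3, 1
6. p1, 1
Accessibility: 0R0, 0R1, 1R0, 1R1
Branch closes: p3 and not p3 both at 1.
All branches of the tableau close; one closing branch shown above.

Unsatisfiable (every branch closes)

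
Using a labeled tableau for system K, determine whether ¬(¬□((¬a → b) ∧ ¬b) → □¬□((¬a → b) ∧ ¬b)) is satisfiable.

Yes, satisfiable

1. ¬(¬□((¬a → b) ∧ ¬b) → □¬□((¬a → b) ∧ ¬b)), 0
2. ¬□((¬a → b) ∧ ¬b), 0
3. ¬□¬□((¬a → b) ∧ ¬b), 0
4. ¬((¬a → b) ∧ ¬b), 1
5. b, 1
6. □((¬a → b) ∧ ¬b), 2
Accessibility: 0R1, 0R2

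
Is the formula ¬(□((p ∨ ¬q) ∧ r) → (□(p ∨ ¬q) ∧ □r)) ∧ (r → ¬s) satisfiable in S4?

Unsatisfiable

1. ¬(□((p ∨ ¬q) ∧ r) → (□(p ∨ ¬q) ∧ □r)) ∧ (r → ¬s), w0
2. ¬(□((p ∨ ¬q) ∧ r) → (□(p ∨ ¬q) ∧ □r)), w0
3. r → ¬s, w0
4. □((p ∨ ¬q) ∧ r), w0
5. ¬(□(p ∨ ¬q) ∧ □r), w0
6. (p ∨ ¬q) ∧ r, w0
7. p ∨ ¬q, w0
8. r, w0
9. ¬s, w0
10. ¬□(p ∨ ¬q), w0
11. ¬q, w0
12. ¬(p ∨ ¬q), w1
13. ¬p, w1
14. q, w1
15. (p ∨ ¬q) ∧ r, w1
16. p ∨ ¬q, w1
17. r, w1
18. ¬q, w1
Accessibility: w0Rw0, w0Rw1, w1Rw1
Branch closes: q and ¬q both at w1.
Every branch closes; the branch above is one of them.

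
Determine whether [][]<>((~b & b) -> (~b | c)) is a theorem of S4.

Tableau for the negation ~[][]<>((~b & b) -> (~b | c)):
1. ~[][]<>((~b & b) -> (~b | c)), u
2. ~[]<>((~b & b) -> (~b | c)), v
3. ~<>((~b & b) -> (~b | c)), w
4. ~((~b & b) -> (~b | c)), w
5. ~b & b, w
6. ~(~b | c), w
7. ~b, w
8. b, w
Accessibility: uRu, uRv, uRw, vRv, vRw, wRw
Branch closes: b and ~b both at w.
Every branch of the negation's tableau closes; the branch above is one of them.

Yes, valid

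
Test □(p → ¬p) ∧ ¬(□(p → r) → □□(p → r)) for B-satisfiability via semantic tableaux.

Satisfiable (open branch found)

1. □(p → ¬p) ∧ ¬(□(p → r) → □□(p → r)), u
2. □(p → ¬p), u
3. ¬(□(p → r) → □□(p → r)), u
4. □(p → r), u
5. ¬□□(p → r), u
6. p → ¬p, u
7. p → r, u
8. ¬p, u
9. r, u
10. ¬□(p → r), v
11. p → ¬p, v
12. p → r, v
13. ¬p, v
14. r, v
15. ¬(p → r), w
16. p, w
17. ¬r, w
Accessibility: uRu, uRv, vRu, vRv, vRw, wRv, wRw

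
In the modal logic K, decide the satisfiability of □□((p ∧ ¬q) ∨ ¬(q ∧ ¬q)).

Satisfiable

1. □□((p ∧ ¬q) ∨ ¬(q ∧ ¬q)), u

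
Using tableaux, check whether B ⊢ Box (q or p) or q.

Tableau for the negation not (Box (q or p) or q):
1. not (Box (q or p) or q), 0
2. not Box (q or p), 0
3. not q, 0
4. not (q or p), 1
5. not q, 1
6. not p, 1
Accessibility: 0R0, 0R1, 1R0, 1R1
The negation has an open branch (countermodel exists).

Invalid (countermodel exists)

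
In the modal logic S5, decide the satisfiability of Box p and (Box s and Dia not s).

1. Box p and (Box s and Dia not s), 0
2. Box p, 0   [and-rule on 1]
3. Box s and Dia not s, 0   [and-rule on 1]
4. Box s, 0   [and-rule on 3]
5. Dia not s, 0   [and-rule on 3]
6. p, 0   [Box-rule on 2 via 0R0]
7. s, 0   [Box-rule on 4 via 0R0]
8. not s, 1   [Dia-rule on 5: fresh world 1, 0R1]
9. p, 1   [Box-rule on 2 via 0R1]
10. s, 1   [Box-rule on 4 via 0R1]
Accessibility: 0R0, 0R1, 1R0, 1R1
Branch closes: s and not s both at 1.
(One branch shown.) All branches close.

No, unsatisfiable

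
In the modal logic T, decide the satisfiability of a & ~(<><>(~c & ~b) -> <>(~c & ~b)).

Yes, satisfiable

1. a & ~(<><>(~c & ~b) -> <>(~c & ~b)), 0
2. a, 0
3. ~(<><>(~c & ~b) -> <>(~c & ~b)), 0
4. <><>(~c & ~b), 0
5. ~<>(~c & ~b), 0
6. ~(~c & ~b), 0
7. b, 0
8. <>(~c & ~b), 1
9. ~(~c & ~b), 1
10. b, 1
11. ~c & ~b, 2
12. ~c, 2
13. ~b, 2
Accessibility: 0R0, 0R1, 1R1, 1R2, 2R2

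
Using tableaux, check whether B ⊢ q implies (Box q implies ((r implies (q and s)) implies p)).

Not valid

Tableau for the negation not (q implies (Box q implies ((r implies (q and s)) implies p))):
1. not (q implies (Box q implies ((r implies (q and s)) implies p))), 0
2. q, 0
3. not (Box q implies ((r implies (q and s)) implies p)), 0
4. Box q, 0
5. not ((r implies (q and s)) implies p), 0
6. r implies (q and s), 0
7. not p, 0
8. q and s, 0
9. s, 0
Accessibility: 0R0
The negation has an open branch (countermodel exists).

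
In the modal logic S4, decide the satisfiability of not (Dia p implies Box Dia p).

Satisfiable

1. not (Dia p implies Box Dia p), u
2. Dia p, u
3. not Box Dia p, u
4. p, v
5. not Dia p, w
6. not p, w
Accessibility: uRu, uRv, uRw, vRv, wRw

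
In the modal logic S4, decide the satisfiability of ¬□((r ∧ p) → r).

No, unsatisfiable

1. ¬□((r ∧ p) → r), u
2. ¬((r ∧ p) → r), v
3. r ∧ p, v
4. ¬r, v
5. r, v
6. p, v
Accessibility: uRu, uRv, vRv
Branch closes: r and ¬r both at v.
All branches of the tableau close; one closing branch shown above.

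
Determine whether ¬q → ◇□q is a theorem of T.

Tableau for the negation ¬(¬q → ◇□q):
1. ¬(¬q → ◇□q), 0
2. ¬q, 0   [¬→-rule on 1]
3. ¬◇□q, 0   [¬→-rule on 1]
4. ¬□q, 0   [¬◇-rule on 3 via 0R0]
5. ¬q, 1   [¬□-rule on 4: fresh world 1, 0R1]
6. ¬□q, 1   [¬◇-rule on 3 via 0R1]
7. ¬q, 2   [¬□-rule on 6: fresh world 2, 1R2]
Accessibility: 0R0, 0R1, 1R1, 1R2, 2R2
The negation has an open branch (countermodel exists).

Not valid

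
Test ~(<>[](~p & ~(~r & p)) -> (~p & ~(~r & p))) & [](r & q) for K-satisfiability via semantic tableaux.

Satisfiable (open branch found)

1. ~(<>[](~p & ~(~r & p)) -> (~p & ~(~r & p))) & [](r & q), w0
2. ~(<>[](~p & ~(~r & p)) -> (~p & ~(~r & p))), w0
3. [](r & q), w0
4. <>[](~p & ~(~r & p)), w0
5. ~(~p & ~(~r & p)), w0
6. ~r & p, w0
7. ~r, w0
8. p, w0
9. [](~p & ~(~r & p)), w1
10. r & q, w1
11. r, w1
12. q, w1
Accessibility: w0Rw1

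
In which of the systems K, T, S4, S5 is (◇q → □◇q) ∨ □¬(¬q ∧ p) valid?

S5

S4-tableau for the negation ¬((◇q → □◇q) ∨ □¬(¬q ∧ p)):
1. ¬((◇q → □◇q) ∨ □¬(¬q ∧ p)), 0
2. ¬(◇q → □◇q), 0
3. ¬□¬(¬q ∧ p), 0
4. ◇q, 0
5. ¬□◇q, 0
6. ¬q ∧ p, 1
7. ¬q, 1
8. p, 1
9. q, 2
10. ¬◇q, 3
11. ¬q, 3
Accessibility: 0R0, 0R1, 0R2, 0R3, 1R1, 2R2, 3R3
Complete open branch: countermodel on an S4-frame, so not valid in S4, nor in K, T (the same frame is also a K-frame and a T-frame).
S5-tableau for the negation ¬((◇q → □◇q) ∨ □¬(¬q ∧ p)):
1. ¬((◇q → □◇q) ∨ □¬(¬q ∧ p)), 0
2. ¬(◇q → □◇q), 0
3. ¬□¬(¬q ∧ p), 0
4. ◇q, 0
5. ¬□◇q, 0
6. ¬q ∧ p, 1
7. ¬q, 1
8. p, 1
9. q, 2
10. ¬◇q, 3
11. ¬q, 0
12. ¬q, 2
Accessibility: 0R0, 0R1, 0R2, 0R3, 1R0, 1R1, 1R2, 1R3, 2R0, 2R1, 2R2, 2R3, 3R0, 3R1, 3R2, 3R3
Branch closes: q and ¬q both at 2.
Every branch closes (one shown): valid in S5.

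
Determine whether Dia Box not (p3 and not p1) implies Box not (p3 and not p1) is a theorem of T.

Tableau for the negation not (Dia Box not (p3 and not p1) implies Box not (p3 and not p1)):
1. not (Dia Box not (p3 and not p1) implies Box not (p3 and not p1)), 0
2. Dia Box not (p3 and not p1), 0
3. not Box not (p3 and not p1), 0
4. Box not (p3 and not p1), 1
5. not (p3 and not p1), 1
6. p1, 1
7. p3 and not p1, 2
8. p3, 2
9. not p1, 2
Accessibility: 0R0, 0R1, 0R2, 1R1, 2R2
The negation has an open branch (countermodel exists).

Not valid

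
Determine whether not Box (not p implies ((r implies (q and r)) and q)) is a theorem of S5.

Tableau for the negation Box (not p implies ((r implies (q and r)) and q)):
1. Box (not p implies ((r implies (q and r)) and q)), u
2. not p implies ((r implies (q and r)) and q), u   [Box-rule on 1 via uRu]
3. (r implies (q and r)) and q, u   [implies-rule on 2 (branches; this branch)]
4. r implies (q and r), u   [and-rule on 3]
5. q, u   [and-rule on 3]
6. q and r, u   [implies-rule on 4 (branches; this branch)]
7. r, u   [and-rule on 6]
Accessibility: uRu
The negation has an open branch (countermodel exists).

No, not valid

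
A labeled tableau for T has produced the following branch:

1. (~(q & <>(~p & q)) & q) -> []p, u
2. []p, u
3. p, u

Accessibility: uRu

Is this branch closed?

There is no literal clash: for every atom and world, at most one sign appears.

No, open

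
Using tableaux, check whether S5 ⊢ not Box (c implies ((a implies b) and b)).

Tableau for the negation Box (c implies ((a implies b) and b)):
1. Box (c implies ((a implies b) and b)), w0
2. c implies ((a implies b) and b), w0
3. (a implies b) and b, w0
4. a implies b, w0
5. b, w0
Accessibility: w0Rw0
The negation has an open branch (countermodel exists).

No, not valid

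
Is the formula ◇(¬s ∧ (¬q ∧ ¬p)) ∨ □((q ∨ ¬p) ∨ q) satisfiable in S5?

Yes, satisfiable

1. ◇(¬s ∧ (¬q ∧ ¬p)) ∨ □((q ∨ ¬p) ∨ q), w0
2. □((q ∨ ¬p) ∨ q), w0   [∨-rule on 1 (branches; this branch)]
3. (q ∨ ¬p) ∨ q, w0   [□-rule on 2 via w0Rw0]
4. q, w0   [∨-rule on 3 (branches; this branch)]
Accessibility: w0Rw0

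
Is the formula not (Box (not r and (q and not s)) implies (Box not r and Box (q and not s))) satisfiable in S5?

1. not (Box (not r and (q and not s)) implies (Box not r and Box (q and not s))), u
2. Box (not r and (q and not s)), u
3. not (Box not r and Box (q and not s)), u
4. not r and (q and not s), u
5. not r, u
6. q and not s, u
7. q, u
8. not s, u
9. not Box (q and not s), u
10. not (q and not s), v
11. not r and (q and not s), v
12. not r, v
13. q and not s, v
14. q, v
15. not s, v
16. s, v
Accessibility: uRu, uRv, vRu, vRv
Branch closes: s and not s both at v.
(One branch shown.) All branches close.

No, unsatisfiable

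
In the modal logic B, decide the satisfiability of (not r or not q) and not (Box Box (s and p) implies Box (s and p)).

Unsatisfiable (every branch closes)

1. (not r or not q) and not (Box Box (s and p) implies Box (s and p)), u
2. not r or not q, u   [and-rule on 1]
3. not (Box Box (s and p) implies Box (s and p)), u   [and-rule on 1]
4. Box Box (s and p), u   [neg-implies-rule on 3]
5. not Box (s and p), u   [neg-implies-rule on 3]
6. Box (s and p), u   [Box-rule on 4 via uRu]
7. s and p, u   [Box-rule on 6 via uRu]
8. s, u   [and-rule on 7]
9. p, u   [and-rule on 7]
10. not q, u   [or-rule on 2 (branches; this branch)]
11. not (s and p), v   [neg-Box-rule on 5: fresh world v, uRv]
12. Box (s and p), v   [Box-rule on 4 via uRv]
13. s and p, v   [Box-rule on 6 via uRv]
14. s, v   [and-rule on 13]
15. p, v   [and-rule on 13]
16. not p, v   [neg-and-rule on 11 (branches; this branch)]
Accessibility: uRu, uRv, vRu, vRv
Branch closes: p and not p both at v.
All branches of the tableau close; one closing branch shown above.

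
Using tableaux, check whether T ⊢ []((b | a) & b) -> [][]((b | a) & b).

Invalid (countermodel exists)

Tableau for the negation ~([]((b | a) & b) -> [][]((b | a) & b)):
1. ~([]((b | a) & b) -> [][]((b | a) & b)), 0
2. []((b | a) & b), 0   [~->-rule on 1]
3. ~[][]((b | a) & b), 0   [~->-rule on 1]
4. (b | a) & b, 0   [[]-rule on 2 via 0R0]
5. b | a, 0   [&-rule on 4]
6. b, 0   [&-rule on 4]
7. a, 0   [|-rule on 5 (branches; this branch)]
8. ~[]((b | a) & b), 1   [~[]-rule on 3: fresh world 1, 0R1]
9. (b | a) & b, 1   [[]-rule on 2 via 0R1]
10. b | a, 1   [&-rule on 9]
11. b, 1   [&-rule on 9]
12. a, 1   [|-rule on 10 (branches; this branch)]
13. ~((b | a) & b), 2   [~[]-rule on 8: fresh world 2, 1R2]
14. ~b, 2   [~&-rule on 13 (branches; this branch)]
Accessibility: 0R0, 0R1, 1R1, 1R2, 2R2
The negation has an open branch (countermodel exists).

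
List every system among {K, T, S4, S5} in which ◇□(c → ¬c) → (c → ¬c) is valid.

S5

S4-tableau for the negation ¬(◇□(c → ¬c) → (c → ¬c)):
1. ¬(◇□(c → ¬c) → (c → ¬c)), u
2. ◇□(c → ¬c), u
3. ¬(c → ¬c), u
4. c, u
5. □(c → ¬c), v
6. c → ¬c, v
7. ¬c, v
Accessibility: uRu, uRv, vRv
Complete open branch: countermodel on an S4-frame, so not valid in S4, nor in K, T (the same frame is also a K-frame and a T-frame).
S5-tableau for the negation ¬(◇□(c → ¬c) → (c → ¬c)):
1. ¬(◇□(c → ¬c) → (c → ¬c)), u
2. ◇□(c → ¬c), u
3. ¬(c → ¬c), u
4. c, u
5. □(c → ¬c), v
6. c → ¬c, u
7. c → ¬c, v
8. ¬c, u
Accessibility: uRu, uRv, vRu, vRv
Branch closes: c and ¬c both at u.
Every branch closes (one shown): valid in S5.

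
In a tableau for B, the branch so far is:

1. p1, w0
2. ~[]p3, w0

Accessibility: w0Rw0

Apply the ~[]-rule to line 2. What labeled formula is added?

a fresh world w1 with w0Rw1, and ~p3 at w1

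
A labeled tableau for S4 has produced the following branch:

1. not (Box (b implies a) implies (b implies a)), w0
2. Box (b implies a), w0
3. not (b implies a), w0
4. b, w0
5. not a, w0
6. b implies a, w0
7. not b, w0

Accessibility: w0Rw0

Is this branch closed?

Both b and not b appear at w0.

Closed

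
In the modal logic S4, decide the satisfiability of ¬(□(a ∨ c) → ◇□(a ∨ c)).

1. ¬(□(a ∨ c) → ◇□(a ∨ c)), w0
2. □(a ∨ c), w0   [¬→-rule on 1]
3. ¬◇□(a ∨ c), w0   [¬→-rule on 1]
4. a ∨ c, w0   [□-rule on 2 via w0Rw0]
5. ¬□(a ∨ c), w0   [¬◇-rule on 3 via w0Rw0]
6. c, w0   [∨-rule on 4 (branches; this branch)]
7. ¬(a ∨ c), w1   [¬□-rule on 5: fresh world w1, w0Rw1]
8. ¬a, w1   [¬∨-rule on 7]
9. ¬c, w1   [¬∨-rule on 7]
10. a ∨ c, w1   [□-rule on 2 via w0Rw1]
11. ¬□(a ∨ c), w1   [¬◇-rule on 3 via w0Rw1]
12. c, w1   [∨-rule on 10 (branches; this branch)]
Accessibility: w0Rw0, w0Rw1, w1Rw1
Branch closes: c and ¬c both at w1.
Every branch closes; the branch above is one of them.

No, unsatisfiable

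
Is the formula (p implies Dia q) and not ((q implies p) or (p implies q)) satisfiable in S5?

Unsatisfiable (every branch closes)

1. (p implies Dia q) and not ((q implies p) or (p implies q)), 0
2. p implies Dia q, 0
3. not ((q implies p) or (p implies q)), 0
4. not (q implies p), 0
5. not (p implies q), 0
6. q, 0
7. not p, 0
8. p, 0
9. not q, 0
Accessibility: 0R0
Branch closes: p and not p both at 0.
All branches of the tableau close; one closing branch shown above.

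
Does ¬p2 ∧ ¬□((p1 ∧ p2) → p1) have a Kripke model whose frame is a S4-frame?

Unsatisfiable

1. ¬p2 ∧ ¬□((p1 ∧ p2) → p1), u
2. ¬p2, u
3. ¬□((p1 ∧ p2) → p1), u
4. ¬((p1 ∧ p2) → p1), v
5. p1 ∧ p2, v
6. ¬p1, v
7. p1, v
8. p2, v
Accessibility: uRu, uRv, vRv
Branch closes: p1 and ¬p1 both at v.
Every branch closes; the branch above is one of them.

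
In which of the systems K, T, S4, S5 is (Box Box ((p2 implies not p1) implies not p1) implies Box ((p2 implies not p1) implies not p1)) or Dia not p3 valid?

T, S4, S5

K-tableau for the negation not ((Box Box ((p2 implies not p1) implies not p1) implies Box ((p2 implies not p1) implies not p1)) or Dia not p3):
1. not ((Box Box ((p2 implies not p1) implies not p1) implies Box ((p2 implies not p1) implies not p1)) or Dia not p3), w0
2. not (Box Box ((p2 implies not p1) implies not p1) implies Box ((p2 implies not p1) implies not p1)), w0
3. not Dia not p3, w0
4. Box Box ((p2 implies not p1) implies not p1), w0
5. not Box ((p2 implies not p1) implies not p1), w0
6. not ((p2 implies not p1) implies not p1), w1
7. p2 implies not p1, w1
8. p1, w1
9. p3, w1
10. Box ((p2 implies not p1) implies not p1), w1
11. not p2, w1
Accessibility: w0Rw1
Complete open branch: countermodel on a K-frame, so not valid in K.
T-tableau for the negation not ((Box Box ((p2 implies not p1) implies not p1) implies Box ((p2 implies not p1) implies not p1)) or Dia not p3):
1. not ((Box Box ((p2 implies not p1) implies not p1) implies Box ((p2 implies not p1) implies not p1)) or Dia not p3), w0
2. not (Box Box ((p2 implies not p1) implies not p1) implies Box ((p2 implies not p1) implies not p1)), w0
3. not Dia not p3, w0
4. Box Box ((p2 implies not p1) implies not p1), w0
5. not Box ((p2 implies not p1) implies not p1), w0
6. p3, w0
7. Box ((p2 implies not p1) implies not p1), w0
8. (p2 implies not p1) implies not p1, w0
9. not (p2 implies not p1), w0
10. p2, w0
11. p1, w0
12. not ((p2 implies not p1) implies not p1), w1
13. p2 implies not p1, w1
14. p1, w1
15. p3, w1
16. Box ((p2 implies not p1) implies not p1), w1
17. (p2 implies not p1) implies not p1, w1
18. not p2, w1
19. not (p2 implies not p1), w1
20. p2, w1
Accessibility: w0Rw0, w0Rw1, w1Rw1
Branch closes: p2 and not p2 both at w1.
Every branch closes (one shown): valid in T, hence also in S4, S5 (every theorem of T is a theorem of S4 and S5).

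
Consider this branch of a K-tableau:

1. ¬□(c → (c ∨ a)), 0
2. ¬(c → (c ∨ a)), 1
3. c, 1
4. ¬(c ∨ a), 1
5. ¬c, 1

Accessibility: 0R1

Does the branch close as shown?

Closed

Both c and ¬c appear at 1.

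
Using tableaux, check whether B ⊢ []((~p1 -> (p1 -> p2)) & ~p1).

Tableau for the negation ~[]((~p1 -> (p1 -> p2)) & ~p1):
1. ~[]((~p1 -> (p1 -> p2)) & ~p1), w0
2. ~((~p1 -> (p1 -> p2)) & ~p1), w1   [~[]-rule on 1: fresh world w1, w0Rw1]
3. p1, w1   [~&-rule on 2 (branches; this branch)]
Accessibility: w0Rw0, w0Rw1, w1Rw0, w1Rw1
The negation has an open branch (countermodel exists).

Invalid (countermodel exists)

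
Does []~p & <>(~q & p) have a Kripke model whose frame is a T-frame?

No, unsatisfiable

1. []~p & <>(~q & p), w0
2. []~p, w0
3. <>(~q & p), w0
4. ~p, w0
5. ~q & p, w1
6. ~q, w1
7. p, w1
8. ~p, w1
Accessibility: w0Rw0, w0Rw1, w1Rw1
Branch closes: p and ~p both at w1.
Every branch closes; the branch above is one of them.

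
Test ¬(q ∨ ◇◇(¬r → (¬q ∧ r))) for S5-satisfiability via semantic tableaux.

Yes, satisfiable

1. ¬(q ∨ ◇◇(¬r → (¬q ∧ r))), 0
2. ¬q, 0
3. ¬◇◇(¬r → (¬q ∧ r)), 0
4. ¬◇(¬r → (¬q ∧ r)), 0
5. ¬(¬r → (¬q ∧ r)), 0
6. ¬r, 0
7. ¬(¬q ∧ r), 0
Accessibility: 0R0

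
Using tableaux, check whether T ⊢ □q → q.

Tableau for the negation ¬(□q → q):
1. ¬(□q → q), 0
2. □q, 0   [¬→-rule on 1]
3. ¬q, 0   [¬→-rule on 1]
4. q, 0   [□-rule on 2 via 0R0]
Accessibility: 0R0
Branch closes: q and ¬q both at 0.
All branches of the negation close; one closing branch shown above.

Yes, valid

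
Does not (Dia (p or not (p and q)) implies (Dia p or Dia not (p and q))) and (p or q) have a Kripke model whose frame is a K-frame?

1. not (Dia (p or not (p and q)) implies (Dia p or Dia not (p and q))) and (p or q), 0
2. not (Dia (p or not (p and q)) implies (Dia p or Dia not (p and q))), 0
3. p or q, 0
4. Dia (p or not (p and q)), 0
5. not (Dia p or Dia not (p and q)), 0
6. not Dia p, 0
7. not Dia not (p and q), 0
8. q, 0
9. p or not (p and q), 1
10. not p, 1
11. p and q, 1
12. p, 1
13. q, 1
Accessibility: 0R1
Branch closes: p and not p both at 1.
(One branch shown.) All branches close.

No, unsatisfiable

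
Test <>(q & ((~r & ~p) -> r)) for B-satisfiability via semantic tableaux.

1. <>(q & ((~r & ~p) -> r)), u
2. q & ((~r & ~p) -> r), v
3. q, v
4. (~r & ~p) -> r, v
5. r, v
Accessibility: uRu, uRv, vRu, vRv

Satisfiable (open branch found)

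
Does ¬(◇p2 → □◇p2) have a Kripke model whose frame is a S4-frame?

1. ¬(◇p2 → □◇p2), u
2. ◇p2, u
3. ¬□◇p2, u
4. p2, v
5. ¬◇p2, w
6. ¬p2, w
Accessibility: uRu, uRv, uRw, vRv, wRw

Satisfiable (open branch found)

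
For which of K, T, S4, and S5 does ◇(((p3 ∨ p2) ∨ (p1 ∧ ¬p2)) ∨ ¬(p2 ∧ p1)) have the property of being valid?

T, S4, S5

T-tableau for the negation ¬◇(((p3 ∨ p2) ∨ (p1 ∧ ¬p2)) ∨ ¬(p2 ∧ p1)):
1. ¬◇(((p3 ∨ p2) ∨ (p1 ∧ ¬p2)) ∨ ¬(p2 ∧ p1)), u
2. ¬(((p3 ∨ p2) ∨ (p1 ∧ ¬p2)) ∨ ¬(p2 ∧ p1)), u
3. ¬((p3 ∨ p2) ∨ (p1 ∧ ¬p2)), u
4. p2 ∧ p1, u
5. ¬(p3 ∨ p2), u
6. ¬(p1 ∧ ¬p2), u
7. p2, u
8. p1, u
9. ¬p3, u
10. ¬p2, u
Accessibility: uRu
Branch closes: p2 and ¬p2 both at u.
Every branch closes (one shown): valid in T, hence also in S4, S5 (every theorem of T is a theorem of S4 and S5).
K-tableau for the negation ¬◇(((p3 ∨ p2) ∨ (p1 ∧ ¬p2)) ∨ ¬(p2 ∧ p1)):
1. ¬◇(((p3 ∨ p2) ∨ (p1 ∧ ¬p2)) ∨ ¬(p2 ∧ p1)), u
Complete open branch: countermodel on a K-frame, so not valid in K.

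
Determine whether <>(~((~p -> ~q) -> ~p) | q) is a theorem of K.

No, not valid

Tableau for the negation ~<>(~((~p -> ~q) -> ~p) | q):
1. ~<>(~((~p -> ~q) -> ~p) | q), w0
The negation has an open branch (countermodel exists).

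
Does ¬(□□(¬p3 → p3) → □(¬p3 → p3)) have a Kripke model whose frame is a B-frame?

Unsatisfiable (every branch closes)

1. ¬(□□(¬p3 → p3) → □(¬p3 → p3)), u
2. □□(¬p3 → p3), u
3. ¬□(¬p3 → p3), u
4. □(¬p3 → p3), u
5. ¬p3 → p3, u
6. p3, u
7. ¬(¬p3 → p3), v
8. ¬p3, v
9. □(¬p3 → p3), v
10. ¬p3 → p3, v
11. p3, v
Accessibility: uRu, uRv, vRu, vRv
Branch closes: p3 and ¬p3 both at v.
Every branch closes; the branch above is one of them.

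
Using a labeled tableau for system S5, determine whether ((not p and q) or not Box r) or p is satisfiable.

Satisfiable (open branch found)

1. ((not p and q) or not Box r) or p, 0
2. p, 0   [or-rule on 1 (branches; this branch)]
Accessibility: 0R0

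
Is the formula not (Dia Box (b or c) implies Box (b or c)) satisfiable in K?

Satisfiable

1. not (Dia Box (b or c) implies Box (b or c)), 0
2. Dia Box (b or c), 0
3. not Box (b or c), 0
4. Box (b or c), 1
5. not (b or c), 2
6. not b, 2
7. not c, 2
Accessibility: 0R1, 0R2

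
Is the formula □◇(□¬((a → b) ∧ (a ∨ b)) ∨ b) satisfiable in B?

1. □◇(□¬((a → b) ∧ (a ∨ b)) ∨ b), w0
2. ◇(□¬((a → b) ∧ (a ∨ b)) ∨ b), w0   [□-rule on 1 via w0Rw0]
3. □¬((a → b) ∧ (a ∨ b)) ∨ b, w1   [◇-rule on 2: fresh world w1, w0Rw1]
4. ◇(□¬((a → b) ∧ (a ∨ b)) ∨ b), w1   [□-rule on 1 via w0Rw1]
5. b, w1   [∨-rule on 3 (branches; this branch)]
6. □¬((a → b) ∧ (a ∨ b)) ∨ b, w2   [◇-rule on 4: fresh world w2, w1Rw2]
7. b, w2   [∨-rule on 6 (branches; this branch)]
Accessibility: w0Rw0, w0Rw1, w1Rw0, w1Rw1, w1Rw2, w2Rw1, w2Rw2

Yes, satisfiable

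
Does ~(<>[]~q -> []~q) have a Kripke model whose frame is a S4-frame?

1. ~(<>[]~q -> []~q), 0
2. <>[]~q, 0
3. ~[]~q, 0
4. []~q, 1
5. ~q, 1
6. q, 2
Accessibility: 0R0, 0R1, 0R2, 1R1, 2R2

Satisfiable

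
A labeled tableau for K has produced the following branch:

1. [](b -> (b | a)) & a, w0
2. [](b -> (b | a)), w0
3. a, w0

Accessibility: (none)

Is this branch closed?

No world carries both an atom and its negation.

No, open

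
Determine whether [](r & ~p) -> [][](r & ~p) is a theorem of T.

Not valid

Tableau for the negation ~([](r & ~p) -> [][](r & ~p)):
1. ~([](r & ~p) -> [][](r & ~p)), w0
2. [](r & ~p), w0
3. ~[][](r & ~p), w0
4. r & ~p, w0
5. r, w0
6. ~p, w0
7. ~[](r & ~p), w1
8. r & ~p, w1
9. r, w1
10. ~p, w1
11. ~(r & ~p), w2
12. p, w2
Accessibility: w0Rw0, w0Rw1, w1Rw1, w1Rw2, w2Rw2
The negation has an open branch (countermodel exists).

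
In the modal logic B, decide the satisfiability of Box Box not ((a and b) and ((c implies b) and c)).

1. Box Box not ((a and b) and ((c implies b) and c)), w0
2. Box not ((a and b) and ((c implies b) and c)), w0   [Box-rule on 1 via w0Rw0]
3. not ((a and b) and ((c implies b) and c)), w0   [Box-rule on 2 via w0Rw0]
4. not ((c implies b) and c), w0   [neg-and-rule on 3 (branches; this branch)]
5. not c, w0   [neg-and-rule on 4 (branches; this branch)]
Accessibility: w0Rw0

Satisfiable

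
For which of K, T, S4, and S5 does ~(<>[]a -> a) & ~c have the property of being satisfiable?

S5-tableau for the formula:
1. ~(<>[]a -> a) & ~c, u
2. ~(<>[]a -> a), u   [&-rule on 1]
3. ~c, u   [&-rule on 1]
4. <>[]a, u   [~->-rule on 2]
5. ~a, u   [~->-rule on 2]
6. []a, v   [<>-rule on 4: fresh world v, uRv]
7. a, u   [[]-rule on 6 via vRu]
Accessibility: uRu, uRv, vRu, vRv
Branch closes: a and ~a both at u.
Every branch closes (one shown): unsatisfiable in S5.
S4-tableau for the formula:
1. ~(<>[]a -> a) & ~c, u
2. ~(<>[]a -> a), u   [&-rule on 1]
3. ~c, u   [&-rule on 1]
4. <>[]a, u   [~->-rule on 2]
5. ~a, u   [~->-rule on 2]
6. []a, v   [<>-rule on 4: fresh world v, uRv]
7. a, v   [[]-rule on 6 via vRv]
Accessibility: uRu, uRv, vRv
Complete open branch: satisfiable in S4, hence also in K, T (this S4-model is also a K-model and a T-model).

K, T, S4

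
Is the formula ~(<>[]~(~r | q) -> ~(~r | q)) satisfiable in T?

1. ~(<>[]~(~r | q) -> ~(~r | q)), 0
2. <>[]~(~r | q), 0   [~->-rule on 1]
3. ~r | q, 0   [~->-rule on 1]
4. q, 0   [|-rule on 3 (branches; this branch)]
5. []~(~r | q), 1   [<>-rule on 2: fresh world 1, 0R1]
6. ~(~r | q), 1   [[]-rule on 5 via 1R1]
7. r, 1   [~|-rule on 6]
8. ~q, 1   [~|-rule on 6]
Accessibility: 0R0, 0R1, 1R1

Yes, satisfiable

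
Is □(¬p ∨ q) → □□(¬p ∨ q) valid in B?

Tableau for the negation ¬(□(¬p ∨ q) → □□(¬p ∨ q)):
1. ¬(□(¬p ∨ q) → □□(¬p ∨ q)), 0
2. □(¬p ∨ q), 0
3. ¬□□(¬p ∨ q), 0
4. ¬p ∨ q, 0
5. q, 0
6. ¬□(¬p ∨ q), 1
7. ¬p ∨ q, 1
8. q, 1
9. ¬(¬p ∨ q), 2
10. p, 2
11. ¬q, 2
Accessibility: 0R0, 0R1, 1R0, 1R1, 1R2, 2R1, 2R2
The negation has an open branch (countermodel exists).

No, not valid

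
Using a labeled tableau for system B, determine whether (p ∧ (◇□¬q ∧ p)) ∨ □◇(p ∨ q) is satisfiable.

1. (p ∧ (◇□¬q ∧ p)) ∨ □◇(p ∨ q), w0
2. □◇(p ∨ q), w0
3. ◇(p ∨ q), w0
4. p ∨ q, w1
5. ◇(p ∨ q), w1
6. q, w1
7. p ∨ q, w2
8. q, w2
Accessibility: w0Rw0, w0Rw1, w1Rw0, w1Rw1, w1Rw2, w2Rw1, w2Rw2

Satisfiable (open branch found)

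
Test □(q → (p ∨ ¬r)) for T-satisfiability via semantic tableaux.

Satisfiable (open branch found)

1. □(q → (p ∨ ¬r)), u
2. q → (p ∨ ¬r), u
3. p ∨ ¬r, u
4. ¬r, u
Accessibility: uRu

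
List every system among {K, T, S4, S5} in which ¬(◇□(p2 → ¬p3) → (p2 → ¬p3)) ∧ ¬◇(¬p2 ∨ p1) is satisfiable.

K, T, S4

S4-tableau for the formula:
1. ¬(◇□(p2 → ¬p3) → (p2 → ¬p3)) ∧ ¬◇(¬p2 ∨ p1), w0
2. ¬(◇□(p2 → ¬p3) → (p2 → ¬p3)), w0
3. ¬◇(¬p2 ∨ p1), w0
4. ◇□(p2 → ¬p3), w0
5. ¬(p2 → ¬p3), w0
6. p2, w0
7. p3, w0
8. ¬(¬p2 ∨ p1), w0
9. ¬p1, w0
10. □(p2 → ¬p3), w1
11. ¬(¬p2 ∨ p1), w1
12. p2, w1
13. ¬p1, w1
14. p2 → ¬p3, w1
15. ¬p3, w1
Accessibility: w0Rw0, w0Rw1, w1Rw1
Complete open branch: satisfiable in S4, hence also in K, T (this S4-model is also a K-model and a T-model).
S5-tableau for the formula:
1. ¬(◇□(p2 → ¬p3) → (p2 → ¬p3)) ∧ ¬◇(¬p2 ∨ p1), w0
2. ¬(◇□(p2 → ¬p3) → (p2 → ¬p3)), w0
3. ¬◇(¬p2 ∨ p1), w0
4. ◇□(p2 → ¬p3), w0
5. ¬(p2 → ¬p3), w0
6. p2, w0
7. p3, w0
8. ¬(¬p2 ∨ p1), w0
9. ¬p1, w0
10. □(p2 → ¬p3), w1
11. ¬(¬p2 ∨ p1), w1
12. p2, w1
13. ¬p1, w1
14. p2 → ¬p3, w0
15. p2 → ¬p3, w1
16. ¬p3, w0
Accessibility: w0Rw0, w0Rw1, w1Rw0, w1Rw1
Branch closes: p3 and ¬p3 both at w0.
Every branch closes (one shown): unsatisfiable in S5.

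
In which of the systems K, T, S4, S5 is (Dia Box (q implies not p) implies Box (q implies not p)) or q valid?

S5

S4-tableau for the negation not ((Dia Box (q implies not p) implies Box (q implies not p)) or q):
1. not ((Dia Box (q implies not p) implies Box (q implies not p)) or q), 0
2. not (Dia Box (q implies not p) implies Box (q implies not p)), 0   [neg-or-rule on 1]
3. not q, 0   [neg-or-rule on 1]
4. Dia Box (q implies not p), 0   [neg-implies-rule on 2]
5. not Box (q implies not p), 0   [neg-implies-rule on 2]
6. Box (q implies not p), 1   [Dia-rule on 4: fresh world 1, 0R1]
7. q implies not p, 1   [Box-rule on 6 via 1R1]
8. not p, 1   [implies-rule on 7 (branches; this branch)]
9. not (q implies not p), 2   [neg-Box-rule on 5: fresh world 2, 0R2]
10. q, 2   [neg-implies-rule on 9]
11. p, 2   [neg-implies-rule on 9]
Accessibility: 0R0, 0R1, 0R2, 1R1, 2R2
Complete open branch: countermodel on an S4-frame, so not valid in S4, nor in K, T (the same frame is also a K-frame and a T-frame).
S5-tableau for the negation not ((Dia Box (q implies not p) implies Box (q implies not p)) or q):
1. not ((Dia Box (q implies not p) implies Box (q implies not p)) or q), 0
2. not (Dia Box (q implies not p) implies Box (q implies not p)), 0   [neg-or-rule on 1]
3. not q, 0   [neg-or-rule on 1]
4. Dia Box (q implies not p), 0   [neg-implies-rule on 2]
5. not Box (q implies not p), 0   [neg-implies-rule on 2]
6. Box (q implies not p), 1   [Dia-rule on 4: fresh world 1, 0R1]
7. q implies not p, 0   [Box-rule on 6 via 1R0]
8. q implies not p, 1   [Box-rule on 6 via 1R1]
9. not p, 0   [implies-rule on 7 (branches; this branch)]
10. not p, 1   [implies-rule on 8 (branches; this branch)]
11. not (q implies not p), 2   [neg-Box-rule on 5: fresh world 2, 0R2]
12. q, 2   [neg-implies-rule on 11]
13. p, 2   [neg-implies-rule on 11]
14. q implies not p, 2   [Box-rule on 6 via 1R2]
15. not p, 2   [implies-rule on 14 (branches; this branch)]
Accessibility: 0R0, 0R1, 0R2, 1R0, 1R1, 1R2, 2R0, 2R1, 2R2
Branch closes: p and not p both at 2.
Every branch closes (one shown): valid in S5.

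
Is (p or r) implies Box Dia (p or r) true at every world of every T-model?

Tableau for the negation not ((p or r) implies Box Dia (p or r)):
1. not ((p or r) implies Box Dia (p or r)), 0
2. p or r, 0
3. not Box Dia (p or r), 0
4. r, 0
5. not Dia (p or r), 1
6. not (p or r), 1
7. not p, 1
8. not r, 1
Accessibility: 0R0, 0R1, 1R1
The negation has an open branch (countermodel exists).

Invalid (countermodel exists)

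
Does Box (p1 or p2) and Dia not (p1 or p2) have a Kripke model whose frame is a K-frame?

1. Box (p1 or p2) and Dia not (p1 or p2), w0
2. Box (p1 or p2), w0   [and-rule on 1]
3. Dia not (p1 or p2), w0   [and-rule on 1]
4. not (p1 or p2), w1   [Dia-rule on 3: fresh world w1, w0Rw1]
5. not p1, w1   [neg-or-rule on 4]
6. not p2, w1   [neg-or-rule on 4]
7. p1 or p2, w1   [Box-rule on 2 via w0Rw1]
8. p2, w1   [or-rule on 7 (branches; this branch)]
Accessibility: w0Rw1
Branch closes: p2 and not p2 both at w1.
Every branch closes; the branch above is one of them.

Unsatisfiable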